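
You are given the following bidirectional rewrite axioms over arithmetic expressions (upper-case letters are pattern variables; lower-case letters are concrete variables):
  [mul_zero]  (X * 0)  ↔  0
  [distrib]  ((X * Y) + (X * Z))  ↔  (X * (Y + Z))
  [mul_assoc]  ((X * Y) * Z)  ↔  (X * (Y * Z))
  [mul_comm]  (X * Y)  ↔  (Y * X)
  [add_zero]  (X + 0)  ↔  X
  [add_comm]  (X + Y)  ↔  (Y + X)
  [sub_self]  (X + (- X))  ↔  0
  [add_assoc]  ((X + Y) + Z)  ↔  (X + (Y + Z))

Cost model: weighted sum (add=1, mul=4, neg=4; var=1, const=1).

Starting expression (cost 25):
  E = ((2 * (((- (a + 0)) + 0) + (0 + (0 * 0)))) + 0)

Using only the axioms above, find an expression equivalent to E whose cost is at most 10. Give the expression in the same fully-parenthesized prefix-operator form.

(2 * (- a))   [cost 10]

1. [add_zero →] ((2 * (((- (a + 0)) + 0) + (0 + (0 * 0)))) + 0)  →  (2 * (((- (a + 0)) + 0) + (0 + (0 * 0))))
2. [mul_zero →] (0 * 0)  →  0;  E = (2 * (((- (a + 0)) + 0) + (0 + 0)))
3. [add_zero →] ((- (a + 0)) + 0)  →  (- (a + 0));  E = (2 * ((- (a + 0)) + (0 + 0)))
4. [add_zero →] (0 + 0)  →  0;  E = (2 * ((- (a + 0)) + 0))
5. [add_zero →] ((- (a + 0)) + 0)  →  (- (a + 0));  E = (2 * (- (a + 0)))
6. [add_zero →] (a + 0)  →  a;  cost 10 ≤ 10, done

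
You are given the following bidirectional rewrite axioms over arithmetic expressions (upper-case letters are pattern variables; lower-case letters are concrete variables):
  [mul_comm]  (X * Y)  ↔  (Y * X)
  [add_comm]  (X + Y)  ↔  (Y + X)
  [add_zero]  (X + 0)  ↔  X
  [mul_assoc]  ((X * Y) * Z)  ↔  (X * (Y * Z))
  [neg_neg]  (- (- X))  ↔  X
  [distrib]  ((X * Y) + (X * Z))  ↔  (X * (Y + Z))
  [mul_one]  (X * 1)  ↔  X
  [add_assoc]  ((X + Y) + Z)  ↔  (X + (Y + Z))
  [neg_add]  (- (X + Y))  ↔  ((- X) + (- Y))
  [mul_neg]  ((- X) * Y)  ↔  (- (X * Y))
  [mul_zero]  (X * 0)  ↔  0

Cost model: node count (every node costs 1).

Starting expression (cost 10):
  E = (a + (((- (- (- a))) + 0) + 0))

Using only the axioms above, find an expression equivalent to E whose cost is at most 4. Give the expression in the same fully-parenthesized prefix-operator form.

(a + (- a))   [cost 4]

1. [neg_neg →] (- (- a))  →  a;  E = (a + (((- a) + 0) + 0))
2. [add_zero →] ((- a) + 0)  →  (- a);  E = (a + ((- a) + 0))
3. [add_zero →] ((- a) + 0)  →  (- a);  cost 4 ≤ 4, done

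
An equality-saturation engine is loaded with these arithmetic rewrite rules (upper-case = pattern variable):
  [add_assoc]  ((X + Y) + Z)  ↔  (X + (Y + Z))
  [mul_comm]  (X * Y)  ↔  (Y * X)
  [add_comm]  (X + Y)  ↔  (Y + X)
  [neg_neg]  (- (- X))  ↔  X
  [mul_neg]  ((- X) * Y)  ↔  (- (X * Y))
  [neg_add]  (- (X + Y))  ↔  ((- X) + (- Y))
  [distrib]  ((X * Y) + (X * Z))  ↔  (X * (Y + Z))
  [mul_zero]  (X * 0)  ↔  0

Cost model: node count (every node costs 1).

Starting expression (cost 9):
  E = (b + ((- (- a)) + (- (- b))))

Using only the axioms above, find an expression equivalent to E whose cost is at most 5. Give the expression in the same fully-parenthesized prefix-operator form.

1. [add_comm →] (b + ((- (- a)) + (- (- b))))  →  (((- (- a)) + (- (- b))) + b)
2. [neg_neg →] (- (- a))  →  a;  E = ((a + (- (- b))) + b)
3. [neg_neg →] (- (- b))  →  b;  cost 5 ≤ 5, done

((a + b) + b)   [cost 5]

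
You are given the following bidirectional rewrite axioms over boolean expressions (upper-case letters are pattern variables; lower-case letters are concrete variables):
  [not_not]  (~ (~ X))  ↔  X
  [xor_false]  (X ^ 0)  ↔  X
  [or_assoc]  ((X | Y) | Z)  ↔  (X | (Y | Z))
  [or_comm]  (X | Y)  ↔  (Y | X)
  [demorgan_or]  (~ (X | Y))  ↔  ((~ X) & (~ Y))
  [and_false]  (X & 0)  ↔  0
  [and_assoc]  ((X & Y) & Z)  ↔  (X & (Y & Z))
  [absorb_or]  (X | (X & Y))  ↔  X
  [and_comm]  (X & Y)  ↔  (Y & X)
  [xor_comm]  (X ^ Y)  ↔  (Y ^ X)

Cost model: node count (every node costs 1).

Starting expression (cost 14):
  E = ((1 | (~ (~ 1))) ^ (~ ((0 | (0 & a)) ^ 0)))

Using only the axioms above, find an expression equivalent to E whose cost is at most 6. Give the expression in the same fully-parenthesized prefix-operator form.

((1 | 1) ^ (~ 0))   [cost 6]

1. [absorb_or →] (0 | (0 & a))  →  0;  E = ((1 | (~ (~ 1))) ^ (~ (0 ^ 0)))
2. [not_not →] (~ (~ 1))  →  1;  E = ((1 | 1) ^ (~ (0 ^ 0)))
3. [xor_false →] (0 ^ 0)  →  0;  cost 6 ≤ 6, done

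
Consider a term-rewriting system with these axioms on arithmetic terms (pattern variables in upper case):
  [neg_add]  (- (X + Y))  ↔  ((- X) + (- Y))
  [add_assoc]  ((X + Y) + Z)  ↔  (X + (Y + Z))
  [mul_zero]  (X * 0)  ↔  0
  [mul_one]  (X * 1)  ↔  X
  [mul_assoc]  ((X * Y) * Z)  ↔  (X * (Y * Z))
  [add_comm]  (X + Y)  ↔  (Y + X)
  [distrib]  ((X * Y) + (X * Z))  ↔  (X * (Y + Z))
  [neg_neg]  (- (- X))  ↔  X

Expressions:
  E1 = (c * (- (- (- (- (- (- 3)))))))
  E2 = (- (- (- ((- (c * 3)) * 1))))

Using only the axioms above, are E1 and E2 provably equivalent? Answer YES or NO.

1. [neg_neg →] (- (- (- 3)))  →  (- 3);  E1 = (c * (- (- (- (- 3)))))
2. [neg_neg →] (- (- (- 3)))  →  (- 3);  E1 = (c * (- (- 3)))
3. [neg_neg →] (- (- 3))  →  3;  E1 = (c * 3)
4. [neg_neg ←] (c * 3)  →  (- (- (c * 3)))
5. [neg_neg ←] (c * 3)  →  (- (- (c * 3)));  E1 = (- (- (- (- (c * 3)))))
6. [mul_one ←] (- (c * 3))  →  ((- (c * 3)) * 1);  this is E2

YES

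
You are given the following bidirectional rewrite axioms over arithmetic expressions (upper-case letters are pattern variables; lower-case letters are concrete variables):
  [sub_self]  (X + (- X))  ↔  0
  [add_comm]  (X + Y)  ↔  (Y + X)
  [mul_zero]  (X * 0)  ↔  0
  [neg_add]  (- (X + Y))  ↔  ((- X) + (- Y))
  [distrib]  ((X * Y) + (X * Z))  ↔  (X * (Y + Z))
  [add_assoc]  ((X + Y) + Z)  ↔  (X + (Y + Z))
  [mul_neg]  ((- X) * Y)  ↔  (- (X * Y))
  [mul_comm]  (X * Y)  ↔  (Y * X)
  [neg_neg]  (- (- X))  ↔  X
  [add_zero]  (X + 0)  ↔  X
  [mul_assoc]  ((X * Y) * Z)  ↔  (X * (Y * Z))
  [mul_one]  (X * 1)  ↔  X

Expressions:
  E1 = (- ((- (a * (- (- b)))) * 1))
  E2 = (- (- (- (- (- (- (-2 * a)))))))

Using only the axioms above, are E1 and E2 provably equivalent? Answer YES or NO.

The axioms are sound identities: if E1 ↔* E2 then E1 and E2 evaluate identically under any assignment.
Under a=1, b=0: E1 evaluates to 0, E2 to -2. Distinct ⇒ no rewrite sequence connects them.

NO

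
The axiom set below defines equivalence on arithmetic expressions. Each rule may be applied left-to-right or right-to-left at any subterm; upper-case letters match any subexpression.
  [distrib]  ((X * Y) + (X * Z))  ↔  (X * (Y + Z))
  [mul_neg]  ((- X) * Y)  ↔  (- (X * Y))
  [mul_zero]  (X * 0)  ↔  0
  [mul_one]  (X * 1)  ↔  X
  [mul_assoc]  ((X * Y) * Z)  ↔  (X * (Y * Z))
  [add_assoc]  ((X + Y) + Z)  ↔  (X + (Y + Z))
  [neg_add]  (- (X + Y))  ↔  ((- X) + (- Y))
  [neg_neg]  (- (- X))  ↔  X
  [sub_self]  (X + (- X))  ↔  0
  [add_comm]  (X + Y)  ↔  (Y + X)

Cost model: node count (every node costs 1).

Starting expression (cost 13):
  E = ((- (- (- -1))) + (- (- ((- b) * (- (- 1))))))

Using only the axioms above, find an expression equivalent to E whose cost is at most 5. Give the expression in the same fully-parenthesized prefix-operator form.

(1) (- (- 1))  =[neg_neg →]=  1    ⊢ ((- (- (- -1))) + (- (- ((- b) * 1))))
(2) (- (- ((- b) * 1)))  =[neg_neg →]=  ((- b) * 1)    ⊢ ((- (- (- -1))) + ((- b) * 1))
(3) (- (- (- -1)))  =[neg_neg →]=  (- -1)    ⊢ ((- -1) + ((- b) * 1))
(4) ((- b) * 1)  =[mul_one →]=  (- b)    ⊢ cost 5, within 5

((- -1) + (- b))   [cost 5]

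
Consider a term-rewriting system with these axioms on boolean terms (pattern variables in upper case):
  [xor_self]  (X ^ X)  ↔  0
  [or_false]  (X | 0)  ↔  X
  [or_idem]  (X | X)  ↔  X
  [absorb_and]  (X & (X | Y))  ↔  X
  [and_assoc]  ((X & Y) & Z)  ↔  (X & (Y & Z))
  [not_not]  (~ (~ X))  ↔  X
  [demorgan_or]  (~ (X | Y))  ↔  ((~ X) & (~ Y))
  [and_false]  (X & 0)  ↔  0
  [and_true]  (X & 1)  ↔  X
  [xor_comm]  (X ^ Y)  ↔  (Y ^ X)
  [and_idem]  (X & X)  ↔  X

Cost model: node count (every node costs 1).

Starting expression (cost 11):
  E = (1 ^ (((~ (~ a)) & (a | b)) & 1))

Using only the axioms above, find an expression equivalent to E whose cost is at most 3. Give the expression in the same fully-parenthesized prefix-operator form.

(1 ^ a)   [cost 3]

step 1: not_not (→) rewrites (~ (~ a)) into a, now (1 ^ ((a & (a | b)) & 1))
step 2: and_true (→) rewrites ((a & (a | b)) & 1) into (a & (a | b)), now (1 ^ (a & (a | b)))
step 3: absorb_and (→) rewrites (a & (a | b)) into a, reaching cost 3 (bound 3)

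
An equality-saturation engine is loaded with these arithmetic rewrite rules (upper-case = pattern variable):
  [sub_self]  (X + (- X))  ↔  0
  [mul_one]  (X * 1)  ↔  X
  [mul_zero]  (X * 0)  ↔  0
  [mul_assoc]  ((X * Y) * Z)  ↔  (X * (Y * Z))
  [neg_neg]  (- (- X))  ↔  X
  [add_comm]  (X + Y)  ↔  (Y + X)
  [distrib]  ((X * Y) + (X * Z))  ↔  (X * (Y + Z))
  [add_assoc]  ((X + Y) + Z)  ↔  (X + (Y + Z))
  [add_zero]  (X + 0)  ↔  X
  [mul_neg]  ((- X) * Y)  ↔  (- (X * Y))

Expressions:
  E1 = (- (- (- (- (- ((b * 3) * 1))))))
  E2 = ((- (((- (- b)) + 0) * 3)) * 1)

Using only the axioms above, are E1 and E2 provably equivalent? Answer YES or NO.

YES

(1) ((b * 3) * 1)  =[mul_one →]=  (b * 3)    ⊢ (- (- (- (- (- (b * 3))))))
(2) (- (- (- (b * 3))))  =[neg_neg →]=  (- (b * 3))    ⊢ (- (- (- (b * 3))))
(3) (- (- (b * 3)))  =[neg_neg →]=  (b * 3)    ⊢ (- (b * 3))
(4) b  =[add_zero ←]=  (b + 0)    ⊢ (- ((b + 0) * 3))
(5) b  =[neg_neg ←]=  (- (- b))    ⊢ (- (((- (- b)) + 0) * 3))
(6) (- (((- (- b)) + 0) * 3))  =[mul_one ←]=  ((- (((- (- b)) + 0) * 3)) * 1)    ⊢ E2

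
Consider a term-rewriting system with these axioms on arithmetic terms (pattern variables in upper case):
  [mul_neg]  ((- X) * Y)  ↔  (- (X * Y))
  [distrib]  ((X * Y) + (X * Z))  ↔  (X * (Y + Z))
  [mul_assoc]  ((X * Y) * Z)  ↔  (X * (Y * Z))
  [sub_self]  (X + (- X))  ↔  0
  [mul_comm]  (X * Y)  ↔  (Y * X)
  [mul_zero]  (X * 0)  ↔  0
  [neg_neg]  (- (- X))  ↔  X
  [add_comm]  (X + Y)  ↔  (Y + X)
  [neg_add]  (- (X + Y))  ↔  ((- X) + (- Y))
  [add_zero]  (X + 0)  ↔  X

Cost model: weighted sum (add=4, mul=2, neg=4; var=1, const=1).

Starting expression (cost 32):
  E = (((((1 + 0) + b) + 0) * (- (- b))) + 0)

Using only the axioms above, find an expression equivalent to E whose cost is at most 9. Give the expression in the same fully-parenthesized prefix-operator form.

((1 + b) * b)   [cost 9]

1. [add_zero →] (1 + 0)  →  1;  E = ((((1 + b) + 0) * (- (- b))) + 0)
2. [add_zero →] ((((1 + b) + 0) * (- (- b))) + 0)  →  (((1 + b) + 0) * (- (- b)))
3. [add_zero →] ((1 + b) + 0)  →  (1 + b);  E = ((1 + b) * (- (- b)))
4. [neg_neg →] (- (- b))  →  b;  cost 9 ≤ 9, done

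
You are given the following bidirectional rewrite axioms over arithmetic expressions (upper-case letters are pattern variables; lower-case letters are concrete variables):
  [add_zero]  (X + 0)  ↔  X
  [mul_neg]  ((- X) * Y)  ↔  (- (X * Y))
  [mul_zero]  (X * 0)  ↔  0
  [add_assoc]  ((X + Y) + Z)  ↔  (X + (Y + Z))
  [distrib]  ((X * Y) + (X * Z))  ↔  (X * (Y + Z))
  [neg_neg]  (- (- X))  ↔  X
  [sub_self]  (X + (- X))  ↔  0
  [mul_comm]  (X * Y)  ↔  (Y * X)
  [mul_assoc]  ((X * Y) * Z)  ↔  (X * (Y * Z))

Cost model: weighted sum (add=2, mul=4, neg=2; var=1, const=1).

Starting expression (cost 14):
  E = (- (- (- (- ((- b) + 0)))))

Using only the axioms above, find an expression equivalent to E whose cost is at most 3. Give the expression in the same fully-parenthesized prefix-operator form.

(- b)   [cost 3]

1. [neg_neg →] (- (- ((- b) + 0)))  →  ((- b) + 0);  E = (- (- ((- b) + 0)))
2. [add_zero →] ((- b) + 0)  →  (- b);  E = (- (- (- b)))
3. [neg_neg →] (- (- (- b)))  →  (- b);  cost 3 ≤ 3, done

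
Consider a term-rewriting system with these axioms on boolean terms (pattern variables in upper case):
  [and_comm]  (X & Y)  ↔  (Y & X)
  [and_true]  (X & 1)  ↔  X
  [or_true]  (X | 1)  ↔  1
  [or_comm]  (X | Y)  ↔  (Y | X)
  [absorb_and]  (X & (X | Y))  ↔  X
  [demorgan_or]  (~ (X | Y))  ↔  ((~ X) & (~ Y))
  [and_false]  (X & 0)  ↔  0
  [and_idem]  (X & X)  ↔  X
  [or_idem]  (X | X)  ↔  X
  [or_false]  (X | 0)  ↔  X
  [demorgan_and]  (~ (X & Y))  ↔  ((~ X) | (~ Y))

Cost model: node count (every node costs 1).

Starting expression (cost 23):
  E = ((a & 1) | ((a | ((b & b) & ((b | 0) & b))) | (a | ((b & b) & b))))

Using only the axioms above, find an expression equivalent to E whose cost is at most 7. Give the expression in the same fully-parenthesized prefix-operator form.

((a & 1) | (a | b))   [cost 7]

(1) (b | 0)  =[or_false →]=  b    ⊢ ((a & 1) | ((a | ((b & b) & (b & b))) | (a | ((b & b) & b))))
(2) (b & b)  =[and_idem →]=  b    ⊢ ((a & 1) | ((a | ((b & b) & (b & b))) | (a | (b & b))))
(3) ((b & b) & (b & b))  =[and_idem →]=  (b & b)    ⊢ ((a & 1) | ((a | (b & b)) | (a | (b & b))))
(4) ((a | (b & b)) | (a | (b & b)))  =[or_idem →]=  (a | (b & b))    ⊢ ((a & 1) | (a | (b & b)))
(5) (b & b)  =[and_idem →]=  b    ⊢ cost 7, within 7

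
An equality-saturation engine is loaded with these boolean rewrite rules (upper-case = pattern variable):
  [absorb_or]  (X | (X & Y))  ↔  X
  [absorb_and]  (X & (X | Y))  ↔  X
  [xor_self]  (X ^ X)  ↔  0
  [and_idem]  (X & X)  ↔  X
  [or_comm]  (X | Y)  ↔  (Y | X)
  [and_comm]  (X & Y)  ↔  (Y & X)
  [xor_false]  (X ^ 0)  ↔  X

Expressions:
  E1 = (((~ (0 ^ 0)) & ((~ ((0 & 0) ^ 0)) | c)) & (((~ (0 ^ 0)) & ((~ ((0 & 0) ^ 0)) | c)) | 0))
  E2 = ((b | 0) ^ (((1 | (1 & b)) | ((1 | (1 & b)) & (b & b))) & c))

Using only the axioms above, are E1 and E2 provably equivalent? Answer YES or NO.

NO

The axioms are sound identities: if E1 ↔* E2 then E1 and E2 evaluate identically under any assignment.
Under b=0, c=0: E1 evaluates to 1, E2 to 0. Distinct ⇒ no rewrite sequence connects them.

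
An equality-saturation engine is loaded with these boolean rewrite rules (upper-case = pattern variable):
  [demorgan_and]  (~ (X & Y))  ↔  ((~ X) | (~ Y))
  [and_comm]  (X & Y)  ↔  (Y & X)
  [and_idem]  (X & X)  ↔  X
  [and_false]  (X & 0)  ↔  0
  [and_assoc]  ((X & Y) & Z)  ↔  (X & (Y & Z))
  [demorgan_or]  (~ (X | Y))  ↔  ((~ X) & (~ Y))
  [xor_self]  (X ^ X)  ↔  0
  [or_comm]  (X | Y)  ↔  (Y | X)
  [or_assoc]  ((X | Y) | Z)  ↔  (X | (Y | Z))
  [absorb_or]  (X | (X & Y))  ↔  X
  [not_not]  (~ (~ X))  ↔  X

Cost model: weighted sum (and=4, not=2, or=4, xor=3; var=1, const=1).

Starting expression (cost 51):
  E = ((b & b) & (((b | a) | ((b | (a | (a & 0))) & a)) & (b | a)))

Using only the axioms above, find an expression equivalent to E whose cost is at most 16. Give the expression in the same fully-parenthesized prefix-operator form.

1. [absorb_or →] (a | (a & 0))  →  a;  E = ((b & b) & (((b | a) | ((b | a) & a)) & (b | a)))
2. [absorb_or →] ((b | a) | ((b | a) & a))  →  (b | a);  E = ((b & b) & ((b | a) & (b | a)))
3. [and_idem →] ((b | a) & (b | a))  →  (b | a);  cost 16 ≤ 16, done

((b & b) & (b | a))   [cost 16]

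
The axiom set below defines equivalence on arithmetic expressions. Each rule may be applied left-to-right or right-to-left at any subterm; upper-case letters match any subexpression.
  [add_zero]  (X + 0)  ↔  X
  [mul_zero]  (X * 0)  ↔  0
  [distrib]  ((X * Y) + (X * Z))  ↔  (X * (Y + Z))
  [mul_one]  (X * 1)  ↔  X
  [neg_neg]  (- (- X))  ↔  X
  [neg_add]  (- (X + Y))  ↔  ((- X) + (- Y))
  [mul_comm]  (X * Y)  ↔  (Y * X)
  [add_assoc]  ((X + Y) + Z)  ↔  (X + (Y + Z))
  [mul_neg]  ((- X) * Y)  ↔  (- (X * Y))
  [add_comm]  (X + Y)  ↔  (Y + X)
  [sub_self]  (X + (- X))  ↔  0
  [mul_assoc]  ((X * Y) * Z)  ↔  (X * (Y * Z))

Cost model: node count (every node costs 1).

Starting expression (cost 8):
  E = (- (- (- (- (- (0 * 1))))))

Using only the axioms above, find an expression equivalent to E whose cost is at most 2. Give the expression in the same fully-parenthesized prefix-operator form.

(- 0)   [cost 2]

step 1: neg_neg (→) rewrites (- (- (0 * 1))) into (0 * 1), now (- (- (- (0 * 1))))
step 2: neg_neg (→) rewrites (- (- (0 * 1))) into (0 * 1), now (- (0 * 1))
step 3: mul_one (→) rewrites (0 * 1) into 0, reaching cost 2 (bound 2)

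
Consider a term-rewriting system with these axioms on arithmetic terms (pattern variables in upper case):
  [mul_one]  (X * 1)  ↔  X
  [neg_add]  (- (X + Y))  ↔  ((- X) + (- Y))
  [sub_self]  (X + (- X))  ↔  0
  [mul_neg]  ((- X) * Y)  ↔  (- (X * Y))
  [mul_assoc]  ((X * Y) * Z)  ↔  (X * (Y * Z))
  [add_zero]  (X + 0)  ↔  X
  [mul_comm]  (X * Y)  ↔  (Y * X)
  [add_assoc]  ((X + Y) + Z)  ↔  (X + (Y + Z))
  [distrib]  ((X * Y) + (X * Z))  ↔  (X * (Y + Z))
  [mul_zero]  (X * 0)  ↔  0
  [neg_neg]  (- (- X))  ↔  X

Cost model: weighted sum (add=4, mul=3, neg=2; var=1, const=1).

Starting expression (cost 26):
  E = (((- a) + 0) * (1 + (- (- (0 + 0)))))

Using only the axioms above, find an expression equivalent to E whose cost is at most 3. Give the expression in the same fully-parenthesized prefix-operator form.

(- a)   [cost 3]

1. [neg_neg →] (- (- (0 + 0)))  →  (0 + 0);  E = (((- a) + 0) * (1 + (0 + 0)))
2. [add_zero →] (0 + 0)  →  0;  E = (((- a) + 0) * (1 + 0))
3. [add_zero →] (1 + 0)  →  1;  E = (((- a) + 0) * 1)
4. [add_zero →] ((- a) + 0)  →  (- a);  E = ((- a) * 1)
5. [mul_one →] ((- a) * 1)  →  (- a);  cost 3 ≤ 3, done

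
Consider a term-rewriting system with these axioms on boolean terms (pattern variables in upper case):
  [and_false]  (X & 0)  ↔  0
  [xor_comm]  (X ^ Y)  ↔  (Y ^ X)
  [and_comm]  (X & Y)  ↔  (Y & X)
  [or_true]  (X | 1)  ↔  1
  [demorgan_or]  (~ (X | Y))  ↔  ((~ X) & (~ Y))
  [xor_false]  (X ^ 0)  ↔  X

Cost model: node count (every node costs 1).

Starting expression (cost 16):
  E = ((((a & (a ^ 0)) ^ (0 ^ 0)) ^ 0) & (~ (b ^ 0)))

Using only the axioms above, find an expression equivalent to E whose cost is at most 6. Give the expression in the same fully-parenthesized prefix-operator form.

(1) (((a & (a ^ 0)) ^ (0 ^ 0)) ^ 0)  =[xor_false →]=  ((a & (a ^ 0)) ^ (0 ^ 0))    ⊢ (((a & (a ^ 0)) ^ (0 ^ 0)) & (~ (b ^ 0)))
(2) (a ^ 0)  =[xor_false →]=  a    ⊢ (((a & a) ^ (0 ^ 0)) & (~ (b ^ 0)))
(3) (0 ^ 0)  =[xor_false →]=  0    ⊢ (((a & a) ^ 0) & (~ (b ^ 0)))
(4) (((a & a) ^ 0) & (~ (b ^ 0)))  =[and_comm →]=  ((~ (b ^ 0)) & ((a & a) ^ 0))
(5) (b ^ 0)  =[xor_false →]=  b    ⊢ ((~ b) & ((a & a) ^ 0))
(6) ((a & a) ^ 0)  =[xor_false →]=  (a & a)    ⊢ cost 6, within 6

((~ b) & (a & a))   [cost 6]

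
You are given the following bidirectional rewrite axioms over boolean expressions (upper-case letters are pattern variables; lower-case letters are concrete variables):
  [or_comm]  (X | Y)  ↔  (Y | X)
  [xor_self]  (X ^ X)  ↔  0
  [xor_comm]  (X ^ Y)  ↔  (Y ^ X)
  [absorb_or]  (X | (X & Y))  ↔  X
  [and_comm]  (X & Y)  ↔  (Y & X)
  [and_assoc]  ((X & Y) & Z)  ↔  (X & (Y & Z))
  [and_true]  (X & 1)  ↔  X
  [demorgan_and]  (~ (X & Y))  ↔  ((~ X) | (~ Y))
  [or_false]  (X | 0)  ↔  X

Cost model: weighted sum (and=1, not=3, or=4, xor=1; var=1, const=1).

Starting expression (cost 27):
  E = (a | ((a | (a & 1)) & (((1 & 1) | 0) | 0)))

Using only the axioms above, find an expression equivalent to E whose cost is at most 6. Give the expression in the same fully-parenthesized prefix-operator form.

(a | a)   [cost 6]

1. [and_true →] (1 & 1)  →  1;  E = (a | ((a | (a & 1)) & ((1 | 0) | 0)))
2. [absorb_or →] (a | (a & 1))  →  a;  E = (a | (a & ((1 | 0) | 0)))
3. [or_false →] (1 | 0)  →  1;  E = (a | (a & (1 | 0)))
4. [or_false →] (1 | 0)  →  1;  E = (a | (a & 1))
5. [and_true →] (a & 1)  →  a;  cost 6 ≤ 6, done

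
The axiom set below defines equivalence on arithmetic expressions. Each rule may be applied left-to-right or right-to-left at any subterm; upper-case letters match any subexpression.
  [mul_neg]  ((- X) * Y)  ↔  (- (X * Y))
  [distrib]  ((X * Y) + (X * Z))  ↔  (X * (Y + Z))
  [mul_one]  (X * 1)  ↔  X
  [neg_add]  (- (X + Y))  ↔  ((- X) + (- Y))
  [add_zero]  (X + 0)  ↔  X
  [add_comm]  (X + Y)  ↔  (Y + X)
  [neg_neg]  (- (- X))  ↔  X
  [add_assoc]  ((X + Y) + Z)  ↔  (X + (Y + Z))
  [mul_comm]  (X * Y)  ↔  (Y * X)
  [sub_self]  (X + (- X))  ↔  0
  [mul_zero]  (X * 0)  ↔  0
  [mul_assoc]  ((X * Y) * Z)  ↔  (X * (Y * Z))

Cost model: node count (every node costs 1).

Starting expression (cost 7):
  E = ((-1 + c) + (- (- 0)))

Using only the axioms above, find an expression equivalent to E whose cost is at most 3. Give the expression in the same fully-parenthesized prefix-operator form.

(-1 + c)   [cost 3]

(1) ((-1 + c) + (- (- 0)))  =[add_assoc →]=  (-1 + (c + (- (- 0))))
(2) (- (- 0))  =[neg_neg →]=  0    ⊢ (-1 + (c + 0))
(3) (c + 0)  =[add_zero →]=  c    ⊢ cost 3, within 3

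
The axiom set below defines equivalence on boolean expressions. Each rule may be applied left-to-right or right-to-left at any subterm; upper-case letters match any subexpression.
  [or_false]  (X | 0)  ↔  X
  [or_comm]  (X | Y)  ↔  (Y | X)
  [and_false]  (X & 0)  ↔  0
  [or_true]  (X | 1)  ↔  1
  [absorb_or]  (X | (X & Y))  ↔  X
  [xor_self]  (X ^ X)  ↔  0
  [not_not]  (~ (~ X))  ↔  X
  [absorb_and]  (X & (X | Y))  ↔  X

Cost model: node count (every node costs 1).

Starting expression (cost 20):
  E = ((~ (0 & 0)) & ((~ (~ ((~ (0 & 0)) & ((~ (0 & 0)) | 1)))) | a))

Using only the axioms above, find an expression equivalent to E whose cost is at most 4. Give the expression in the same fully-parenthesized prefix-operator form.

step 1: absorb_and (→) rewrites ((~ (0 & 0)) & ((~ (0 & 0)) | 1)) into (~ (0 & 0)), now ((~ (0 & 0)) & ((~ (~ (~ (0 & 0)))) | a))
step 2: not_not (→) rewrites (~ (~ (0 & 0))) into (0 & 0), now ((~ (0 & 0)) & ((~ (0 & 0)) | a))
step 3: absorb_and (→) rewrites ((~ (0 & 0)) & ((~ (0 & 0)) | a)) into (~ (0 & 0)), reaching cost 4 (bound 4)

(~ (0 & 0))   [cost 4]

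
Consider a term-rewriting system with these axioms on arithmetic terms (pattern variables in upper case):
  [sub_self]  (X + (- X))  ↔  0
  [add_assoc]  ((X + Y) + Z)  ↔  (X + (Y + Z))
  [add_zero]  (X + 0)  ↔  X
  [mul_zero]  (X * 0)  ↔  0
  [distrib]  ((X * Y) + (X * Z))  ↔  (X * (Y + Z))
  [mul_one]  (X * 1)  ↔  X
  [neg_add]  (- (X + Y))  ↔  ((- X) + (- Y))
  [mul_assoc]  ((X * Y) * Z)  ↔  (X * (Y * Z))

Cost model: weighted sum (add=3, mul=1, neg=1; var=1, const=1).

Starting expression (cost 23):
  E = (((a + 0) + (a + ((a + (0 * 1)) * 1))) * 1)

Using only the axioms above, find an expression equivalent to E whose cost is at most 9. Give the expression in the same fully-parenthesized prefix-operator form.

(a + (a + a))   [cost 9]

(1) ((a + (0 * 1)) * 1)  =[mul_one →]=  (a + (0 * 1))    ⊢ (((a + 0) + (a + (a + (0 * 1)))) * 1)
(2) (0 * 1)  =[mul_one →]=  0    ⊢ (((a + 0) + (a + (a + 0))) * 1)
(3) (a + 0)  =[add_zero →]=  a    ⊢ ((a + (a + (a + 0))) * 1)
(4) ((a + (a + (a + 0))) * 1)  =[mul_one →]=  (a + (a + (a + 0)))
(5) (a + 0)  =[add_zero →]=  a    ⊢ cost 9, within 9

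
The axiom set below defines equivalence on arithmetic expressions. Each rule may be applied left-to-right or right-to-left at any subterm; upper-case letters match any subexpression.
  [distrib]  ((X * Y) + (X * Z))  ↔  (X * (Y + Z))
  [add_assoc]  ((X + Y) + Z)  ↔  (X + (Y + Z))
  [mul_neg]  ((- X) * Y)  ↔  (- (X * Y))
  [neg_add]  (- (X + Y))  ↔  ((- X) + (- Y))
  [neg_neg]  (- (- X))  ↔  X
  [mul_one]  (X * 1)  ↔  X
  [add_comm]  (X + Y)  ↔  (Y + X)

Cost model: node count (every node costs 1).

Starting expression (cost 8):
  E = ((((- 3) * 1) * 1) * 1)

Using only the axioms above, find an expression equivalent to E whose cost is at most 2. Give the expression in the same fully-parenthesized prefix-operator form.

step 1: mul_one (→) rewrites ((((- 3) * 1) * 1) * 1) into (((- 3) * 1) * 1)
step 2: mul_one (→) rewrites ((- 3) * 1) into (- 3), now ((- 3) * 1)
step 3: mul_one (→) rewrites ((- 3) * 1) into (- 3), reaching cost 2 (bound 2)

(- 3)   [cost 2]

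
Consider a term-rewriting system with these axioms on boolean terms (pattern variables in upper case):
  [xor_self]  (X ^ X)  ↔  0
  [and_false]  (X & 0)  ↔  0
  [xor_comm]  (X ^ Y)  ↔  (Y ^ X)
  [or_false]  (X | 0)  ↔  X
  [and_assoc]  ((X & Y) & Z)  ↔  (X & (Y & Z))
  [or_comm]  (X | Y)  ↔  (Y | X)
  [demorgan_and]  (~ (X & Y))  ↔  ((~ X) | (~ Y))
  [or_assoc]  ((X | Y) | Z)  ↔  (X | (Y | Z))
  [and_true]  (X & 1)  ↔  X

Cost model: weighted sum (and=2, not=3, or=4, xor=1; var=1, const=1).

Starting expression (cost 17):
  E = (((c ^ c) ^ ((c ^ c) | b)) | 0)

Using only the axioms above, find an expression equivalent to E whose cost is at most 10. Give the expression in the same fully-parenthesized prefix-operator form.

((c ^ c) ^ (b | 0))   [cost 10]

step 1: or_false (→) rewrites (((c ^ c) ^ ((c ^ c) | b)) | 0) into ((c ^ c) ^ ((c ^ c) | b))
step 2: or_comm (→) rewrites ((c ^ c) | b) into (b | (c ^ c)), now ((c ^ c) ^ (b | (c ^ c)))
step 3: xor_self (→) rewrites (c ^ c) into 0, reaching cost 10 (bound 10)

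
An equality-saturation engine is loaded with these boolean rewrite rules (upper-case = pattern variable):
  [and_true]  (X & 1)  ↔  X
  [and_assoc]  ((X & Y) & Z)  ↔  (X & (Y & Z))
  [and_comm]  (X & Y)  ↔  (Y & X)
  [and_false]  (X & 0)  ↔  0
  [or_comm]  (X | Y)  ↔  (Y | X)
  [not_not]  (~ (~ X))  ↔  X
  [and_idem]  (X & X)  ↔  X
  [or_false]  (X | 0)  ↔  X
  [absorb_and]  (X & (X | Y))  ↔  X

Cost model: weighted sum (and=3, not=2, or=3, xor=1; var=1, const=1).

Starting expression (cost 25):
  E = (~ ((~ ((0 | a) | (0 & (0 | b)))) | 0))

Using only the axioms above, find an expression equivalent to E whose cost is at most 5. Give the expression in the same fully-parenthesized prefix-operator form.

(a | 0)   [cost 5]

step 1: absorb_and (→) rewrites (0 & (0 | b)) into 0, now (~ ((~ ((0 | a) | 0)) | 0))
step 2: or_false (→) rewrites ((~ ((0 | a) | 0)) | 0) into (~ ((0 | a) | 0)), now (~ (~ ((0 | a) | 0)))
step 3: or_comm (→) rewrites (0 | a) into (a | 0), now (~ (~ ((a | 0) | 0)))
step 4: or_false (→) rewrites ((a | 0) | 0) into (a | 0), now (~ (~ (a | 0)))
step 5: not_not (→) rewrites (~ (~ (a | 0))) into (a | 0), reaching cost 5 (bound 5)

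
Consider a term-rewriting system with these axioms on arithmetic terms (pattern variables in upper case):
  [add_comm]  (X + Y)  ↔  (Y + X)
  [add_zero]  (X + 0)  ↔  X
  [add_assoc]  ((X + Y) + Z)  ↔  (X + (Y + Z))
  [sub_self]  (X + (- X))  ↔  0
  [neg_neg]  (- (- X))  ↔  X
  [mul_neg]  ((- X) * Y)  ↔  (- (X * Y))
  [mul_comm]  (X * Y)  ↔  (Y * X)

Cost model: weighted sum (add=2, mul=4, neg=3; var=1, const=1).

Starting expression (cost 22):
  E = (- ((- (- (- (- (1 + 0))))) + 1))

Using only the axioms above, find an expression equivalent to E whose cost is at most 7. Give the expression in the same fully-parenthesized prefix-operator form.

(- (1 + 1))   [cost 7]

step 1: neg_neg (→) rewrites (- (- (- (1 + 0)))) into (- (1 + 0)), now (- ((- (- (1 + 0))) + 1))
step 2: neg_neg (→) rewrites (- (- (1 + 0))) into (1 + 0), now (- ((1 + 0) + 1))
step 3: add_zero (→) rewrites (1 + 0) into 1, reaching cost 7 (bound 7)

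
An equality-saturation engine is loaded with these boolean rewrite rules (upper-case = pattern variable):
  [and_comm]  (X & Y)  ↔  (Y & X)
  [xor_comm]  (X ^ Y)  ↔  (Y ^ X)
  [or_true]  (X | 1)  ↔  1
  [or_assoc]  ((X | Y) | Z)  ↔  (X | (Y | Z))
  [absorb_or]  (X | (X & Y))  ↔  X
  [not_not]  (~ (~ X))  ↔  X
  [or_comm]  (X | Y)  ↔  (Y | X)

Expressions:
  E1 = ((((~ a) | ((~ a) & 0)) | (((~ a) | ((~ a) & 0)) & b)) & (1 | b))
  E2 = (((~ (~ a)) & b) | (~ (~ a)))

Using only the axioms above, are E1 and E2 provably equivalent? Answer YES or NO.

NO

All listed rules preserve value, hence provable equivalence implies equal values everywhere; look for a separating assignment.
a=0, b=0 gives E1 ↦ 1, E2 ↦ 0; values differ ⇒ not provably equivalent.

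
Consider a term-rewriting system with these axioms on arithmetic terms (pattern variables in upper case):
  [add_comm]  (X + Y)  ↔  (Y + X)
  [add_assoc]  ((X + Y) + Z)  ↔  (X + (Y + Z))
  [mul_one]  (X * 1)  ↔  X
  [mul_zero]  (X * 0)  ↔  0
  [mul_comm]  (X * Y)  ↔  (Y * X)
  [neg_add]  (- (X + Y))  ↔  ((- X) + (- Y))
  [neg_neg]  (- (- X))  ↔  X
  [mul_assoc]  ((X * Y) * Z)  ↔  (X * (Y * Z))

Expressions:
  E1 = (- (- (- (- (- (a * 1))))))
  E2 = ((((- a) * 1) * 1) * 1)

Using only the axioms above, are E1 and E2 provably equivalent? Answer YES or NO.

YES

1. [neg_neg →] (- (- (a * 1)))  →  (a * 1);  E1 = (- (- (- (a * 1))))
2. [neg_neg →] (- (- (- (a * 1))))  →  (- (a * 1))
3. [mul_one →] (a * 1)  →  a;  E1 = (- a)
4. [mul_one ←] (- a)  →  ((- a) * 1)
5. [mul_one ←] ((- a) * 1)  →  (((- a) * 1) * 1)
6. [mul_one ←] (- a)  →  ((- a) * 1);  this is E2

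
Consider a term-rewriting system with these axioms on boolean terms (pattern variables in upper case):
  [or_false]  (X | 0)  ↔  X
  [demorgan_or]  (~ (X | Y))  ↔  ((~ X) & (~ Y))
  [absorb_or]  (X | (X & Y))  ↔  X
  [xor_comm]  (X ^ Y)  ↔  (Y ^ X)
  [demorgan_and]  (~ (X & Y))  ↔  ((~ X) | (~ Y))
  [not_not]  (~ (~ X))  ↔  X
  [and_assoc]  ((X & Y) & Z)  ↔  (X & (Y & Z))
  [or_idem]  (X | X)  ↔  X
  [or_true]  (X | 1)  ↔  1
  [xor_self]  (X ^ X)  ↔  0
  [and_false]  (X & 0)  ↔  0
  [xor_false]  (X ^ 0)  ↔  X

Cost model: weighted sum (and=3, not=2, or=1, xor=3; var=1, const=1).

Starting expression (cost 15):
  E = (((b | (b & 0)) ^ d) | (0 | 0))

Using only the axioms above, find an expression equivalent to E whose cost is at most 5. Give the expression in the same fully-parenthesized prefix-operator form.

(b ^ d)   [cost 5]

(1) (b | (b & 0))  =[absorb_or →]=  b    ⊢ ((b ^ d) | (0 | 0))
(2) (0 | 0)  =[or_false →]=  0    ⊢ ((b ^ d) | 0)
(3) ((b ^ d) | 0)  =[or_false →]=  (b ^ d)    ⊢ cost 5, within 5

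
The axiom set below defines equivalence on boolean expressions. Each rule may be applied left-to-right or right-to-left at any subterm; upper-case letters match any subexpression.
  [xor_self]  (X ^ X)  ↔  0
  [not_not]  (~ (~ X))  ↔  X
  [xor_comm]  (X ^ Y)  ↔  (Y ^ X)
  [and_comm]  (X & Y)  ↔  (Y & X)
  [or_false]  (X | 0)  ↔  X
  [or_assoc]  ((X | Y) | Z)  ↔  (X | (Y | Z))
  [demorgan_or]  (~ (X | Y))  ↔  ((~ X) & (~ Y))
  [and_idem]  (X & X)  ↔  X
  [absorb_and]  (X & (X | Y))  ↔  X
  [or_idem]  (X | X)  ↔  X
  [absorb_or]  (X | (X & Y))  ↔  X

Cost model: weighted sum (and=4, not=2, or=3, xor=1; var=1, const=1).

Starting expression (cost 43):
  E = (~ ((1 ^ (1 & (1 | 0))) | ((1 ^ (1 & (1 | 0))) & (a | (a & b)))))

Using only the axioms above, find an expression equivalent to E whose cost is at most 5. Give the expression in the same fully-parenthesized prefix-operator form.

step 1: absorb_or (→) rewrites (a | (a & b)) into a, now (~ ((1 ^ (1 & (1 | 0))) | ((1 ^ (1 & (1 | 0))) & a)))
step 2: absorb_or (→) rewrites ((1 ^ (1 & (1 | 0))) | ((1 ^ (1 & (1 | 0))) & a)) into (1 ^ (1 & (1 | 0))), now (~ (1 ^ (1 & (1 | 0))))
step 3: absorb_and (→) rewrites (1 & (1 | 0)) into 1, reaching cost 5 (bound 5)

(~ (1 ^ 1))   [cost 5]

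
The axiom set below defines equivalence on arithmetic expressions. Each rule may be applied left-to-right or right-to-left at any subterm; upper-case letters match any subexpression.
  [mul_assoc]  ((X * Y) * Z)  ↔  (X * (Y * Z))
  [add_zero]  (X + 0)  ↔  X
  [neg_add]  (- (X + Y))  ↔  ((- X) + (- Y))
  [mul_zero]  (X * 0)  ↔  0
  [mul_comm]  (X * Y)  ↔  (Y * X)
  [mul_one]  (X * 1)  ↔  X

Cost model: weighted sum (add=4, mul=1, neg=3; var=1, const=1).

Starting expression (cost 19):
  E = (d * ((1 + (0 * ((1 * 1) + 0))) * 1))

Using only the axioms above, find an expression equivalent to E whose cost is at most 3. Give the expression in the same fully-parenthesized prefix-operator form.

step 1: add_zero (→) rewrites ((1 * 1) + 0) into (1 * 1), now (d * ((1 + (0 * (1 * 1))) * 1))
step 2: mul_one (→) rewrites (1 * 1) into 1, now (d * ((1 + (0 * 1)) * 1))
step 3: mul_one (→) rewrites (0 * 1) into 0, now (d * ((1 + 0) * 1))
step 4: mul_comm (→) rewrites (d * ((1 + 0) * 1)) into (((1 + 0) * 1) * d)
step 5: mul_one (→) rewrites ((1 + 0) * 1) into (1 + 0), now ((1 + 0) * d)
step 6: add_zero (→) rewrites (1 + 0) into 1, reaching cost 3 (bound 3)

(1 * d)   [cost 3]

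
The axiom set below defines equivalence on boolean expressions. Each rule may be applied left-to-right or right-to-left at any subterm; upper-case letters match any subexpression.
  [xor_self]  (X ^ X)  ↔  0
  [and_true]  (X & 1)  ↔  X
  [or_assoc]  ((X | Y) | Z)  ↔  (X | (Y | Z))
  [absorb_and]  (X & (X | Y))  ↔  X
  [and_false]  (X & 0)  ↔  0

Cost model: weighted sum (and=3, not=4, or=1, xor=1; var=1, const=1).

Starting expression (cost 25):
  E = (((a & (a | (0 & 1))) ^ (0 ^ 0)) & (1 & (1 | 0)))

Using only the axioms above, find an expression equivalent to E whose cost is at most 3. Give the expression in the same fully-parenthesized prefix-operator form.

(1) (0 & 1)  =[and_true →]=  0    ⊢ (((a & (a | 0)) ^ (0 ^ 0)) & (1 & (1 | 0)))
(2) (1 & (1 | 0))  =[absorb_and →]=  1    ⊢ (((a & (a | 0)) ^ (0 ^ 0)) & 1)
(3) (0 ^ 0)  =[xor_self →]=  0    ⊢ (((a & (a | 0)) ^ 0) & 1)
(4) (((a & (a | 0)) ^ 0) & 1)  =[and_true →]=  ((a & (a | 0)) ^ 0)
(5) (a & (a | 0))  =[absorb_and →]=  a    ⊢ cost 3, within 3

(a ^ 0)   [cost 3]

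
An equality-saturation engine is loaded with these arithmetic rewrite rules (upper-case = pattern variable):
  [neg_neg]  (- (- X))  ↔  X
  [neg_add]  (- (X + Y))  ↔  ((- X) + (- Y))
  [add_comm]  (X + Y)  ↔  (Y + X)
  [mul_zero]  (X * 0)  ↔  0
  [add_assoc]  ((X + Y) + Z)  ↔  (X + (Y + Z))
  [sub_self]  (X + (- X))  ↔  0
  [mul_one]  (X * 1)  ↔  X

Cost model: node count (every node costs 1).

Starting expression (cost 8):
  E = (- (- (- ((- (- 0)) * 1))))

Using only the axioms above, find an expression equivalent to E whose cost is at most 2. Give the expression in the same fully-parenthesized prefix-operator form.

(- 0)   [cost 2]

step 1: mul_one (→) rewrites ((- (- 0)) * 1) into (- (- 0)), now (- (- (- (- (- 0)))))
step 2: neg_neg (→) rewrites (- (- (- (- (- 0))))) into (- (- (- 0)))
step 3: neg_neg (→) rewrites (- (- (- 0))) into (- 0), reaching cost 2 (bound 2)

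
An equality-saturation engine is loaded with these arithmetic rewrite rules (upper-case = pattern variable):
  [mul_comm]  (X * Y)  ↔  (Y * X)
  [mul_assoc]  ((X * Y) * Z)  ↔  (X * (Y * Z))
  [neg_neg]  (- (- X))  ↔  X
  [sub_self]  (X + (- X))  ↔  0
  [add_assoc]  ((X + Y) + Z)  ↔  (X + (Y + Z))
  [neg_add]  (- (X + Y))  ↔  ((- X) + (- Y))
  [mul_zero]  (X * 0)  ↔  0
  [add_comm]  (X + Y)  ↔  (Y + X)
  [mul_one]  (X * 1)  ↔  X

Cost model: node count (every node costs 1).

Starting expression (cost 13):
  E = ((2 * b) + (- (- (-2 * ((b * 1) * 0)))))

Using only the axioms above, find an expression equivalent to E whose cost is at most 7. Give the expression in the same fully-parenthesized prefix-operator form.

((2 * b) + (-2 * 0))   [cost 7]

1. [mul_one →] (b * 1)  →  b;  E = ((2 * b) + (- (- (-2 * (b * 0)))))
2. [mul_zero →] (b * 0)  →  0;  E = ((2 * b) + (- (- (-2 * 0))))
3. [neg_neg →] (- (- (-2 * 0)))  →  (-2 * 0);  cost 7 ≤ 7, done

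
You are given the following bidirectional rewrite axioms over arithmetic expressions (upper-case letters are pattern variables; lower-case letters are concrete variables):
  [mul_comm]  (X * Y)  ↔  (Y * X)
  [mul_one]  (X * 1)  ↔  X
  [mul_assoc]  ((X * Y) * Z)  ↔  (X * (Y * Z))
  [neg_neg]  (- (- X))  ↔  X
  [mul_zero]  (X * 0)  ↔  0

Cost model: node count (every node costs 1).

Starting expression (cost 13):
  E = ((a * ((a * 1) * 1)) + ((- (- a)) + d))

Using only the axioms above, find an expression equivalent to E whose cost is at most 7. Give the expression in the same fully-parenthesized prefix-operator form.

(1) (a * 1)  =[mul_one →]=  a    ⊢ ((a * (a * 1)) + ((- (- a)) + d))
(2) (a * 1)  =[mul_one →]=  a    ⊢ ((a * a) + ((- (- a)) + d))
(3) (- (- a))  =[neg_neg →]=  a    ⊢ cost 7, within 7

((a * a) + (a + d))   [cost 7]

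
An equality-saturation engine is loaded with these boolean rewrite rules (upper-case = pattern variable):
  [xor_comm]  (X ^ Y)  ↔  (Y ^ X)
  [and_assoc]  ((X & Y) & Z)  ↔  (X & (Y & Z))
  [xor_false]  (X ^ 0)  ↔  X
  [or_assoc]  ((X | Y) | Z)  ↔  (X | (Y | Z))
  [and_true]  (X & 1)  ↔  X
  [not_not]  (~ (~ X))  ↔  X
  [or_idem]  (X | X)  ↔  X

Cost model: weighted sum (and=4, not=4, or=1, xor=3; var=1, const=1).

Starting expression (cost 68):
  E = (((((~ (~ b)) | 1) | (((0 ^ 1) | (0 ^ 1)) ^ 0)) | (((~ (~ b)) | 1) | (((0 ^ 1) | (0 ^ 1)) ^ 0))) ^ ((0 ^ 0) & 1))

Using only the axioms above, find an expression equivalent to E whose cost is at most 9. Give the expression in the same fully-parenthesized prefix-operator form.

step 1: or_idem (→) rewrites ((((~ (~ b)) | 1) | (((0 ^ 1) | (0 ^ 1)) ^ 0)) | (((~ (~ b)) | 1) | (((0 ^ 1) | (0 ^ 1)) ^ 0))) into (((~ (~ b)) | 1) | (((0 ^ 1) | (0 ^ 1)) ^ 0)), now ((((~ (~ b)) | 1) | (((0 ^ 1) | (0 ^ 1)) ^ 0)) ^ ((0 ^ 0) & 1))
step 2: xor_false (→) rewrites (((0 ^ 1) | (0 ^ 1)) ^ 0) into ((0 ^ 1) | (0 ^ 1)), now ((((~ (~ b)) | 1) | ((0 ^ 1) | (0 ^ 1))) ^ ((0 ^ 0) & 1))
step 3: xor_false (→) rewrites (0 ^ 0) into 0, now ((((~ (~ b)) | 1) | ((0 ^ 1) | (0 ^ 1))) ^ (0 & 1))
step 4: and_true (→) rewrites (0 & 1) into 0, now ((((~ (~ b)) | 1) | ((0 ^ 1) | (0 ^ 1))) ^ 0)
step 5: not_not (→) rewrites (~ (~ b)) into b, now (((b | 1) | ((0 ^ 1) | (0 ^ 1))) ^ 0)
step 6: or_idem (→) rewrites ((0 ^ 1) | (0 ^ 1)) into (0 ^ 1), now (((b | 1) | (0 ^ 1)) ^ 0)
step 7: xor_false (→) rewrites (((b | 1) | (0 ^ 1)) ^ 0) into ((b | 1) | (0 ^ 1)), reaching cost 9 (bound 9)

((b | 1) | (0 ^ 1))   [cost 9]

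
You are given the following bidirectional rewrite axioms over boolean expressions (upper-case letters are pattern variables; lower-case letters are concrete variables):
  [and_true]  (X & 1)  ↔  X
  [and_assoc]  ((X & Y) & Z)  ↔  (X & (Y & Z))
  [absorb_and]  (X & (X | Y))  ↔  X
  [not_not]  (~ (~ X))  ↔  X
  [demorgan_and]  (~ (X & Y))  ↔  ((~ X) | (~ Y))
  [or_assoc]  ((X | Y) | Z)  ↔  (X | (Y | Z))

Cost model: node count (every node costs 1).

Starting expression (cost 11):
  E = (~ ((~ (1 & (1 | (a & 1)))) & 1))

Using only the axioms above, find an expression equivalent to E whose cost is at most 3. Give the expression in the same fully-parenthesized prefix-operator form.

1. [and_true →] ((~ (1 & (1 | (a & 1)))) & 1)  →  (~ (1 & (1 | (a & 1))));  E = (~ (~ (1 & (1 | (a & 1)))))
2. [and_true →] (a & 1)  →  a;  E = (~ (~ (1 & (1 | a))))
3. [absorb_and →] (1 & (1 | a))  →  1;  cost 3 ≤ 3, done

(~ (~ 1))   [cost 3]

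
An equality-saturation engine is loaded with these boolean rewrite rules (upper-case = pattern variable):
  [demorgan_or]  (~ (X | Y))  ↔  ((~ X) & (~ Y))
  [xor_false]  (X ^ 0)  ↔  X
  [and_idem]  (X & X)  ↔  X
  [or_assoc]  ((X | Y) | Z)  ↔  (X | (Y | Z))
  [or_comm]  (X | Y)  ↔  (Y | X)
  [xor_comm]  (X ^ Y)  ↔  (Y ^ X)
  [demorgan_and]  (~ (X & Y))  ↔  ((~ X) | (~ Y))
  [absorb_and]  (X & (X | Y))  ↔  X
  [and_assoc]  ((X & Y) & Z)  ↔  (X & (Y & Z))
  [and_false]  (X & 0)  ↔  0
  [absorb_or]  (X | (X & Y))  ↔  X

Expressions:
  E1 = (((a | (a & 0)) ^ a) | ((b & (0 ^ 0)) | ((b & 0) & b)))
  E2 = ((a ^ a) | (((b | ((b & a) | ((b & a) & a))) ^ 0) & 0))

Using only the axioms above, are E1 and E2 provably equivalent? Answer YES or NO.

step 1: xor_false (→) rewrites (0 ^ 0) into 0, now (((a | (a & 0)) ^ a) | ((b & 0) | ((b & 0) & b)))
step 2: absorb_or (→) rewrites (a | (a & 0)) into a, now ((a ^ a) | ((b & 0) | ((b & 0) & b)))
step 3: absorb_or (→) rewrites ((b & 0) | ((b & 0) & b)) into (b & 0), now ((a ^ a) | (b & 0))
step 4: xor_false (←) rewrites b into (b ^ 0), now ((a ^ a) | ((b ^ 0) & 0))
step 5: absorb_or (←) rewrites b into (b | (b & a)), now ((a ^ a) | (((b | (b & a)) ^ 0) & 0))
step 6: absorb_or (←) rewrites (b & a) into ((b & a) | ((b & a) & a)), which is E2

YES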